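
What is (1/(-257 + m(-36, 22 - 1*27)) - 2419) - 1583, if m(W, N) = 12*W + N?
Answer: -2777389/694 ≈ -4002.0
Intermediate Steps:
m(W, N) = N + 12*W
(1/(-257 + m(-36, 22 - 1*27)) - 2419) - 1583 = (1/(-257 + ((22 - 1*27) + 12*(-36))) - 2419) - 1583 = (1/(-257 + ((22 - 27) - 432)) - 2419) - 1583 = (1/(-257 + (-5 - 432)) - 2419) - 1583 = (1/(-257 - 437) - 2419) - 1583 = (1/(-694) - 2419) - 1583 = (-1/694 - 2419) - 1583 = -1678787/694 - 1583 = -2777389/694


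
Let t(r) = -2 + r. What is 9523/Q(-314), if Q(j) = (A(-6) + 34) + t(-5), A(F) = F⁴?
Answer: 9523/1323 ≈ 7.1980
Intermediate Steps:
Q(j) = 1323 (Q(j) = ((-6)⁴ + 34) + (-2 - 5) = (1296 + 34) - 7 = 1330 - 7 = 1323)
9523/Q(-314) = 9523/1323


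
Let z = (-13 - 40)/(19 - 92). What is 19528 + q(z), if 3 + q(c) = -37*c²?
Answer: 103944792/5329 ≈ 19506.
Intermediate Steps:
z = 53/73 (z = -53/(-73) = -53*(-1/73) = 53/73 ≈ 0.72603)
q(c) = -3 - 37*c²
19528 + q(z) = 19528 + (-3 - 37*(53/73)²) = 19528 + (-3 - 37*2809/5329) = 19528 + (-3 - 103933/5329) = 19528 - 119920/5329 = 103944792/5329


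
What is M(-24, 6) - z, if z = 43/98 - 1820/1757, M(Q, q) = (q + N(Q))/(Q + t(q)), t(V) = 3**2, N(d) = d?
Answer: 221023/122990 ≈ 1.7971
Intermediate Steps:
t(V) = 9
M(Q, q) = (Q + q)/(9 + Q) (M(Q, q) = (q + Q)/(Q + 9) = (Q + q)/(9 + Q))
z = -14687/24598 (z = 43*(1/98) - 1820*1/1757 = 43/98 - 260/251 = -14687/24598 ≈ -0.59708)
M(-24, 6) - z = (-24 + 6)/(9 - 24) - 1*(-14687/24598) = -18/(-15) + 14687/24598 = -1/15*(-18) + 14687/24598 = 6/5 + 14687/24598 = 221023/122990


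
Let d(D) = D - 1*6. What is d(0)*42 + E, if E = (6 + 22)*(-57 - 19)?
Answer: -2380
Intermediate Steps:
d(D) = -6 + D (d(D) = D - 6 = -6 + D)
E = -2128 (E = 28*(-76) = -2128)
d(0)*42 + E = (-6 + 0)*42 - 2128 = -6*42 - 2128 = -252 - 2128 = -2380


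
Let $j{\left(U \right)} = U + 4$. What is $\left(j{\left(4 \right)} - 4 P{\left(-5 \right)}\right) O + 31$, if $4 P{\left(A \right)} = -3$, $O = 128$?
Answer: $1439$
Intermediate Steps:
$P{\left(A \right)} = - \frac{3}{4}$ ($P{\left(A \right)} = \frac{1}{4} \left(-3\right) = - \frac{3}{4}$)
$j{\left(U \right)} = 4 + U$
$\left(j{\left(4 \right)} - 4 P{\left(-5 \right)}\right) O + 31 = \left(\left(4 + 4\right) - -3\right) 128 + 31 = \left(8 + 3\right) 128 + 31 = 11 \cdot 128 + 31 = 1408 + 31 = 1439$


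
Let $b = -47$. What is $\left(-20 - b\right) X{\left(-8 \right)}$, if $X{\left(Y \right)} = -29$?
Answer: $-783$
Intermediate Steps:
$\left(-20 - b\right) X{\left(-8 \right)} = \left(-20 - -47\right) \left(-29\right) = \left(-20 + 47\right) \left(-29\right) = 27 \left(-29\right) = -783$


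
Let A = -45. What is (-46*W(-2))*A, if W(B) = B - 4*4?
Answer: -37260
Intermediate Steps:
W(B) = -16 + B (W(B) = B - 16 = -16 + B)
(-46*W(-2))*A = -46*(-16 - 2)*(-45) = -46*(-18)*(-45) = 828*(-45) = -37260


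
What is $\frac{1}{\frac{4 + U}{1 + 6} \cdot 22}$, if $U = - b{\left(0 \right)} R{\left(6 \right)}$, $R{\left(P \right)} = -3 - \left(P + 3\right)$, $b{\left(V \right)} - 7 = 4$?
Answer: $\frac{7}{2992} \approx 0.0023396$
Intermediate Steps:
$b{\left(V \right)} = 11$ ($b{\left(V \right)} = 7 + 4 = 11$)
$R{\left(P \right)} = -6 - P$ ($R{\left(P \right)} = -3 - \left(3 + P\right) = -6 - P$)
$U = 132$ ($U = \left(-1\right) 11 \left(-6 - 6\right) = - 11 \left(-6 - 6\right) = \left(-11\right) \left(-12\right) = 132$)
$\frac{1}{\frac{4 + U}{1 + 6} \cdot 22} = \frac{1}{\frac{4 + 132}{1 + 6} \cdot 22} = \frac{1}{\frac{136}{7} \cdot 22} = \frac{1}{\frac{2992}{7}} = \frac{7}{2992}$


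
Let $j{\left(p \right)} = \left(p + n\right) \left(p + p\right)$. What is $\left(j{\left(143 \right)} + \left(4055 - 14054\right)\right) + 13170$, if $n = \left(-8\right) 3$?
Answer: $37205$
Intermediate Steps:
$n = -24$
$j{\left(p \right)} = 2 p \left(-24 + p\right)$ ($j{\left(p \right)} = \left(p - 24\right) \left(p + p\right) = \left(-24 + p\right) 2 p = 2 p \left(-24 + p\right)$)
$\left(j{\left(143 \right)} + \left(4055 - 14054\right)\right) + 13170 = \left(2 \cdot 143 \left(-24 + 143\right) + \left(4055 - 14054\right)\right) + 13170 = \left(2 \cdot 143 \cdot 119 - 9999\right) + 13170 = \left(34034 - 9999\right) + 13170 = 24035 + 13170 = 37205$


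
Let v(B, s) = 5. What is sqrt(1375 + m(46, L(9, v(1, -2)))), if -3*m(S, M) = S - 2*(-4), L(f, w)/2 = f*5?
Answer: sqrt(1357) ≈ 36.837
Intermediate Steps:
L(f, w) = 10*f (L(f, w) = 2*(f*5) = 2*(5*f) = 10*f)
m(S, M) = -8/3 - S/3 (m(S, M) = -(S - 2*(-4))/3 = -(S + 8)/3 = -(8 + S)/3 = -8/3 - S/3)
sqrt(1375 + m(46, L(9, v(1, -2)))) = sqrt(1375 + (-8/3 - 1/3*46)) = sqrt(1375 + (-8/3 - 46/3)) = sqrt(1375 - 18) = sqrt(1357)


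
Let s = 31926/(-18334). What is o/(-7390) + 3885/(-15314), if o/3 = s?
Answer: -65613143226/259358401705 ≈ -0.25298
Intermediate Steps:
s = -15963/9167 (s = 31926*(-1/18334) = -15963/9167 ≈ -1.7414)
o = -47889/9167 (o = 3*(-15963/9167) = -47889/9167 ≈ -5.2241)
o/(-7390) + 3885/(-15314) = -47889/9167/(-7390) + 3885/(-15314) = -47889/9167*(-1/7390) + 3885*(-1/15314) = 47889/67744130 - 3885/15314 = -65613143226/259358401705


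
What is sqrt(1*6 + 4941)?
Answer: sqrt(4947) ≈ 70.335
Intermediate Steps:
sqrt(1*6 + 4941) = sqrt(6 + 4941) = sqrt(4947)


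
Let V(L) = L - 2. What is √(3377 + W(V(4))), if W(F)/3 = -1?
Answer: √3374 ≈ 58.086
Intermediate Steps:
V(L) = -2 + L
W(F) = -3 (W(F) = 3*(-1) = -3)
√(3377 + W(V(4))) = √(3377 - 3) = √3374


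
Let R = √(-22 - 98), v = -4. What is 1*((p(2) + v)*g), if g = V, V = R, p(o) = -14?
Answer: -36*I*√30 ≈ -197.18*I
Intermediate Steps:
R = 2*I*√30 (R = √(-120) = 2*I*√30 ≈ 10.954*I)
V = 2*I*√30 ≈ 10.954*I
g = 2*I*√30 ≈ 10.954*I
1*((p(2) + v)*g) = 1*((-14 - 4)*(2*I*√30)) = 1*(-36*I*√30) = -36*I*√30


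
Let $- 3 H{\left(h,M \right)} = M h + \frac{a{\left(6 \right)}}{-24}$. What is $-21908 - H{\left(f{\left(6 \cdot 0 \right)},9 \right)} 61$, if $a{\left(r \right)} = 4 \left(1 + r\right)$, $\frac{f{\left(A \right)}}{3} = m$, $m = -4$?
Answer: $- \frac{434299}{18} \approx -24128.0$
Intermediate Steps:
$f{\left(A \right)} = -12$ ($f{\left(A \right)} = 3 \left(-4\right) = -12$)
$a{\left(r \right)} = 4 + 4 r$
$H{\left(h,M \right)} = \frac{7}{18} - \frac{M h}{3}$ ($H{\left(h,M \right)} = - \frac{M h + \frac{4 + 4 \cdot 6}{-24}}{3} = - \frac{M h + \left(4 + 24\right) \left(- \frac{1}{24}\right)}{3} = - \frac{M h + 28 \left(- \frac{1}{24}\right)}{3} = - \frac{M h - \frac{7}{6}}{3} = - \frac{- \frac{7}{6} + M h}{3} = \frac{7}{18} - \frac{M h}{3}$)
$-21908 - H{\left(f{\left(6 \cdot 0 \right)},9 \right)} 61 = -21908 - \left(\frac{7}{18} - 3 \left(-12\right)\right) 61 = -21908 - \left(\frac{7}{18} + 36\right) 61 = -21908 - \frac{655}{18} \cdot 61 = -21908 - \frac{39955}{18} = - \frac{434299}{18}$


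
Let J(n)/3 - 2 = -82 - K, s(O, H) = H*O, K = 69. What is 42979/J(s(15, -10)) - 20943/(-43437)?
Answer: -619172434/6472113 ≈ -95.668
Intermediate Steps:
J(n) = -447 (J(n) = 6 + 3*(-82 - 1*69) = 6 + 3*(-82 - 69) = 6 + 3*(-151) = 6 - 453 = -447)
42979/J(s(15, -10)) - 20943/(-43437) = 42979/(-447) - 20943/(-43437) = 42979*(-1/447) - 20943*(-1/43437) = -42979/447 + 6981/14479 = -619172434/6472113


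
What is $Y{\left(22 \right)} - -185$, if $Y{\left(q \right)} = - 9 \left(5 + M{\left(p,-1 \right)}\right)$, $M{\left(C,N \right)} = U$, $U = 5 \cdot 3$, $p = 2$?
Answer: $5$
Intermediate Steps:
$U = 15$
$M{\left(C,N \right)} = 15$
$Y{\left(q \right)} = -180$ ($Y{\left(q \right)} = - 9 \left(5 + 15\right) = \left(-9\right) 20 = -180$)
$Y{\left(22 \right)} - -185 = -180 - -185 = -180 + 185 = 5$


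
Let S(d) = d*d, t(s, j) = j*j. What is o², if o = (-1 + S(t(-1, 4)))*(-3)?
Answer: 585225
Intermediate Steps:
t(s, j) = j²
S(d) = d²
o = -765 (o = (-1 + (4²)²)*(-3) = (-1 + 16²)*(-3) = (-1 + 256)*(-3) = 255*(-3) = -765)
o² = (-765)² = 585225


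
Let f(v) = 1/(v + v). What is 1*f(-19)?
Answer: -1/38 ≈ -0.026316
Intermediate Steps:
f(v) = 1/(2*v)
1*f(-19) = 1*((½)/(-19)) = 1*((½)*(-1/19)) = 1*(-1/38) = -1/38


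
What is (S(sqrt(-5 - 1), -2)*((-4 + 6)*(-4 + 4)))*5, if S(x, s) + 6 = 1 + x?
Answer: 0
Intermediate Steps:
S(x, s) = -5 + x (S(x, s) = -6 + (1 + x) = -5 + x)
(S(sqrt(-5 - 1), -2)*((-4 + 6)*(-4 + 4)))*5 = ((-5 + sqrt(-5 - 1))*((-4 + 6)*(-4 + 4)))*5 = ((-5 + sqrt(-6))*(2*0))*5 = ((-5 + I*sqrt(6))*0)*5 = 0*5 = 0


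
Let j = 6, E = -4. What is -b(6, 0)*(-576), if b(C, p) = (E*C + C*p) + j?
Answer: -10368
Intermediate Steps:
b(C, p) = 6 - 4*C + C*p (b(C, p) = (-4*C + C*p) + 6 = 6 - 4*C + C*p)
-b(6, 0)*(-576) = -(6 - 4*6 + 6*0)*(-576) = -(6 - 24 + 0)*(-576) = -(-18)*(-576) = -1*10368 = -10368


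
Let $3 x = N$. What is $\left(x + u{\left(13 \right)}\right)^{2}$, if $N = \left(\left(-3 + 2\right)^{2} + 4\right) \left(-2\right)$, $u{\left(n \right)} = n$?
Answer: $\frac{841}{9} \approx 93.444$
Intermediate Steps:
$N = -10$ ($N = \left(\left(-1\right)^{2} + 4\right) \left(-2\right) = \left(1 + 4\right) \left(-2\right) = 5 \left(-2\right) = -10$)
$x = - \frac{10}{3}$ ($x = \frac{1}{3} \left(-10\right) = - \frac{10}{3} \approx -3.3333$)
$\left(x + u{\left(13 \right)}\right)^{2} = \left(- \frac{10}{3} + 13\right)^{2} = \left(\frac{29}{3}\right)^{2} = \frac{841}{9}$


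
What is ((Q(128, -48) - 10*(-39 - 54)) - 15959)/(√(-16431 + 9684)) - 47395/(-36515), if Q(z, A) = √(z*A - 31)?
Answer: 9479/7303 + 5*√9861/519 + 15029*I*√6747/6747 ≈ 2.2546 + 182.97*I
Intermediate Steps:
Q(z, A) = √(-31 + A*z) (Q(z, A) = √(A*z - 31) = √(-31 + A*z))
((Q(128, -48) - 10*(-39 - 54)) - 15959)/(√(-16431 + 9684)) - 47395/(-36515) = ((√(-31 - 48*128) - 10*(-39 - 54)) - 15959)/(√(-16431 + 9684)) - 47395/(-36515) = ((√(-31 - 6144) - 10*(-93)) - 15959)/(√(-6747)) - 47395*(-1/36515) = ((√(-6175) + 930) - 15959)/((I*√6747)) + 9479/7303 = ((5*I*√247 + 930) - 15959)*(-I*√6747/6747) + 9479/7303 = ((930 + 5*I*√247) - 15959)*(-I*√6747/6747) + 9479/7303 = (-15029 + 5*I*√247)*(-I*√6747/6747) + 9479/7303 = -I*√6747*(-15029 + 5*I*√247)/6747 + 9479/7303 = 9479/7303 - I*√6747*(-15029 + 5*I*√247)/6747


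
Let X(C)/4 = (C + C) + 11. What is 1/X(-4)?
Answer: 1/12 ≈ 0.083333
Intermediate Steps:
X(C) = 44 + 8*C (X(C) = 4*((C + C) + 11) = 4*(2*C + 11) = 4*(11 + 2*C) = 44 + 8*C)
1/X(-4) = 1/(44 + 8*(-4)) = 1/(44 - 32) = 1/12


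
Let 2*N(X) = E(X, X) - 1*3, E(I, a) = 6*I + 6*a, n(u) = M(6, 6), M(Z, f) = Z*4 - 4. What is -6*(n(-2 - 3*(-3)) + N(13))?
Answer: -579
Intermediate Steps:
M(Z, f) = -4 + 4*Z (M(Z, f) = 4*Z - 4 = -4 + 4*Z)
n(u) = 20 (n(u) = -4 + 4*6 = -4 + 24 = 20)
N(X) = -3/2 + 6*X (N(X) = ((6*X + 6*X) - 1*3)/2 = (12*X - 3)/2 = (-3 + 12*X)/2 = -3/2 + 6*X)
-6*(n(-2 - 3*(-3)) + N(13)) = -6*(20 + (-3/2 + 6*13)) = -6*(20 + (-3/2 + 78)) = -6*(20 + 153/2) = -6*193/2 = -579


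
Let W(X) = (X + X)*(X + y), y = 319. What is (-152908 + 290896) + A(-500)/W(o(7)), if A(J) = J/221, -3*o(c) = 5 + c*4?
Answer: 51659119637/374374 ≈ 1.3799e+5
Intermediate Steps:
o(c) = -5/3 - 4*c/3 (o(c) = -(5 + c*4)/3 = -(5 + 4*c)/3 = -5/3 - 4*c/3)
A(J) = J/221 (A(J) = J*(1/221) = J/221)
W(X) = 2*X*(319 + X) (W(X) = (X + X)*(X + 319) = (2*X)*(319 + X) = 2*X*(319 + X))
(-152908 + 290896) + A(-500)/W(o(7)) = (-152908 + 290896) + ((1/221)*(-500))/((2*(-5/3 - 4/3*7)*(319 + (-5/3 - 4/3*7)))) = 137988 - 500*1/(2*(319 + (-5/3 - 28/3))*(-5/3 - 28/3))/221 = 137988 - 500*(-1/(22*(319 - 11)))/221 = 137988 - 500/(221*(2*(-11)*308)) = 137988 - 500/221/(-6776) = 137988 - 500/221*(-1/6776) = 137988 + 125/374374 = 51659119637/374374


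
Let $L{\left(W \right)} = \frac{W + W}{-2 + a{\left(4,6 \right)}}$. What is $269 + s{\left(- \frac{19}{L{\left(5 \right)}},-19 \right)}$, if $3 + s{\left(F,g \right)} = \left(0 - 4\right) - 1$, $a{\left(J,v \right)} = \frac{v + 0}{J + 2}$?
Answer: $261$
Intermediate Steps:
$a{\left(J,v \right)} = \frac{v}{2 + J}$
$L{\left(W \right)} = - 2 W$ ($L{\left(W \right)} = \frac{W + W}{-2 + \frac{6}{2 + 4}} = \frac{2 W}{-2 + \frac{6}{6}} = \frac{2 W}{-2 + 6 \cdot \frac{1}{6}} = \frac{2 W}{-2 + 1} = \frac{2 W}{-1} = 2 W \left(-1\right) = - 2 W$)
$s{\left(F,g \right)} = -8$ ($s{\left(F,g \right)} = -3 + \left(\left(0 - 4\right) - 1\right) = -3 - 5 = -8$)
$269 + s{\left(- \frac{19}{L{\left(5 \right)}},-19 \right)} = 269 - 8 = 261$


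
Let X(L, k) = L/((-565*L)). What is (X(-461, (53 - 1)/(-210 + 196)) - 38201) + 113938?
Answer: 42791404/565 ≈ 75737.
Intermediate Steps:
X(L, k) = -1/565 (X(L, k) = L*(-1/(565*L)) = -1/565)
(X(-461, (53 - 1)/(-210 + 196)) - 38201) + 113938 = (-1/565 - 38201) + 113938 = -21583566/565 + 113938 = 42791404/565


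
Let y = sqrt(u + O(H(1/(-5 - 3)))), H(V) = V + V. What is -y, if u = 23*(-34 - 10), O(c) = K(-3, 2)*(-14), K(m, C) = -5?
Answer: -I*sqrt(942) ≈ -30.692*I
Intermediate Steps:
H(V) = 2*V
O(c) = 70 (O(c) = -5*(-14) = 70)
u = -1012 (u = 23*(-44) = -1012)
y = I*sqrt(942) (y = sqrt(-1012 + 70) = sqrt(-942) = I*sqrt(942) ≈ 30.692*I)
-y = -I*sqrt(942)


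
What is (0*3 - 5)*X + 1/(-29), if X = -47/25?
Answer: 1358/145 ≈ 9.3655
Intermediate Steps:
X = -47/25 (X = -47*1/25 = -47/25 ≈ -1.8800)
(0*3 - 5)*X + 1/(-29) = (0*3 - 5)*(-47/25) + 1/(-29) = (0 - 5)*(-47/25) - 1/29 = -5*(-47/25) - 1/29 = 47/5 - 1/29 = 1358/145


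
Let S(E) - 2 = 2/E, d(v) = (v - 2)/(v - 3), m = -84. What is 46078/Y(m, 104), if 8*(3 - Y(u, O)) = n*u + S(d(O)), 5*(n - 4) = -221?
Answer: -93999120/855979 ≈ -109.81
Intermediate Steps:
d(v) = (-2 + v)/(-3 + v)
n = -201/5 (n = 4 + (1/5)*(-221) = 4 - 221/5 = -201/5 ≈ -40.200)
S(E) = 2 + 2/E
Y(u, O) = 11/4 + 201*u/40 - (-3 + O)/(4*(-2 + O)) (Y(u, O) = 3 - (-201*u/5 + (2 + 2/(((-2 + O)/(-3 + O)))))/8 = 3 - (-201*u/5 + (2 + 2*((-3 + O)/(-2 + O))))/8 = 3 - (-201*u/5 + (2 + 2*(-3 + O)/(-2 + O)))/8 = 3 - (2 - 201*u/5 + 2*(-3 + O)/(-2 + O))/8 = 3 + (-1/4 + 201*u/40 - (-3 + O)/(4*(-2 + O))) = 11/4 + 201*u/40 - (-3 + O)/(4*(-2 + O)))
46078/Y(m, 104) = 46078/(((-190 - 402*(-84) + 100*104 + 201*104*(-84))/(40*(-2 + 104)))) = 46078/(((1/40)*(-190 + 33768 + 10400 - 1755936)/102)) = 46078/(((1/40)*(1/102)*(-1711958))) = 46078/(-855979/2040) = 46078*(-2040/855979) = -93999120/855979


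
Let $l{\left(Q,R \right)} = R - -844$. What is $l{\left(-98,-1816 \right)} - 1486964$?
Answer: $-1487936$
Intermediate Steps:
$l{\left(Q,R \right)} = 844 + R$ ($l{\left(Q,R \right)} = R + 844 = 844 + R$)
$l{\left(-98,-1816 \right)} - 1486964 = \left(844 - 1816\right) - 1486964 = -972 - 1486964 = -1487936$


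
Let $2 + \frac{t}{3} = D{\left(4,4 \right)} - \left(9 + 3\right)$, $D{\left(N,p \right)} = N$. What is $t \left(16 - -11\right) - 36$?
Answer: $-846$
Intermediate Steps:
$t = -30$ ($t = -6 + 3 \left(4 - \left(9 + 3\right)\right) = -6 + 3 \left(4 - 12\right) = -6 + 3 \left(-8\right) = -6 - 24 = -30$)
$t \left(16 - -11\right) - 36 = - 30 \left(16 - -11\right) - 36 = - 30 \left(16 + 11\right) - 36 = \left(-30\right) 27 - 36 = -810 - 36 = -846$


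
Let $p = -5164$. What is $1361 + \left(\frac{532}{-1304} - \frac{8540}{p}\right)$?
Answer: $\frac{573322933}{420866} \approx 1362.2$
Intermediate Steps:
$1361 + \left(\frac{532}{-1304} - \frac{8540}{p}\right) = 1361 + \left(\frac{532}{-1304} - \frac{8540}{-5164}\right) = 1361 + \left(532 \left(- \frac{1}{1304}\right) - - \frac{2135}{1291}\right) = 1361 + \left(- \frac{133}{326} + \frac{2135}{1291}\right) = 1361 + \frac{524307}{420866} = \frac{573322933}{420866}$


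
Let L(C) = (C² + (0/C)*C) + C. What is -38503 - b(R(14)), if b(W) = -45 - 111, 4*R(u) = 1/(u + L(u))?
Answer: -38347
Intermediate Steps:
L(C) = C + C² (L(C) = (C² + 0*C) + C = (C² + 0) + C = C² + C = C + C²)
R(u) = 1/(4*(u + u*(1 + u)))
b(W) = -156
-38503 - b(R(14)) = -38503 - 1*(-156) = -38503 + 156 = -38347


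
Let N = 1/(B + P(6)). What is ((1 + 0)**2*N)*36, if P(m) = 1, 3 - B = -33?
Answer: 36/37 ≈ 0.97297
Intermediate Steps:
B = 36 (B = 3 - 1*(-33) = 3 + 33 = 36)
N = 1/37 (N = 1/(36 + 1) = 1/37 ≈ 0.027027)
((1 + 0)**2*N)*36 = ((1 + 0)**2*(1/37))*36 = (1**2*(1/37))*36 = (1*(1/37))*36 = (1/37)*36 = 36/37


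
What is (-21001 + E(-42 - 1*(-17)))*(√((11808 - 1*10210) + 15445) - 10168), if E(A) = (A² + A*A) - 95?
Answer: 201794128 - 19846*√17043 ≈ 1.9920e+8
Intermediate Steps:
E(A) = -95 + 2*A² (E(A) = (A² + A²) - 95 = 2*A² - 95 = -95 + 2*A²)
(-21001 + E(-42 - 1*(-17)))*(√((11808 - 1*10210) + 15445) - 10168) = (-21001 + (-95 + 2*(-42 - 1*(-17))²))*(√((11808 - 1*10210) + 15445) - 10168) = (-21001 + (-95 + 2*(-42 + 17)²))*(√((11808 - 10210) + 15445) - 10168) = (-21001 + (-95 + 2*(-25)²))*(√(1598 + 15445) - 10168) = (-21001 + (-95 + 2*625))*(√17043 - 10168) = (-21001 + (-95 + 1250))*(-10168 + √17043) = (-21001 + 1155)*(-10168 + √17043) = -19846*(-10168 + √17043) = 201794128 - 19846*√17043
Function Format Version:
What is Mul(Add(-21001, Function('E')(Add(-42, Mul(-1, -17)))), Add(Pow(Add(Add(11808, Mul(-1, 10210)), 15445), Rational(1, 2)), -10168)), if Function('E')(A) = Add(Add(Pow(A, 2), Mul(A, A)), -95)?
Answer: Add(201794128, Mul(-19846, Pow(17043, Rational(1, 2)))) ≈ 1.9920e+8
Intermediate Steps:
Function('E')(A) = Add(-95, Mul(2, Pow(A, 2))) (Function('E')(A) = Add(Add(Pow(A, 2), Pow(A, 2)), -95) = Add(Mul(2, Pow(A, 2)), -95) = Add(-95, Mul(2, Pow(A, 2))))
Mul(Add(-21001, Function('E')(Add(-42, Mul(-1, -17)))), Add(Pow(Add(Add(11808, Mul(-1, 10210)), 15445), Rational(1, 2)), -10168)) = Mul(Add(-21001, Add(-95, Mul(2, Pow(Add(-42, Mul(-1, -17)), 2)))), Add(Pow(Add(Add(11808, Mul(-1, 10210)), 15445), Rational(1, 2)), -10168)) = Mul(Add(-21001, Add(-95, Mul(2, Pow(Add(-42, 17), 2)))), Add(Pow(Add(Add(11808, -10210), 15445), Rational(1, 2)), -10168)) = Mul(Add(-21001, Add(-95, Mul(2, Pow(-25, 2)))), Add(Pow(Add(1598, 15445), Rational(1, 2)), -10168)) = Mul(Add(-21001, Add(-95, Mul(2, 625))), Add(Pow(17043, Rational(1, 2)), -10168)) = Mul(Add(-21001, Add(-95, 1250)), Add(-10168, Pow(17043, Rational(1, 2)))) = Mul(Add(-21001, 1155), Add(-10168, Pow(17043, Rational(1, 2)))) = Mul(-19846, Add(-10168, Pow(17043, Rational(1, 2)))) = Add(201794128, Mul(-19846, Pow(17043, Rational(1, 2))))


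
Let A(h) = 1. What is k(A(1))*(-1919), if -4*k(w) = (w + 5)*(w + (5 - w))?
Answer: 28785/2 ≈ 14393.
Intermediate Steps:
k(w) = -25/4 - 5*w/4 (k(w) = -(w + 5)*(w + (5 - w))/4 = -(5 + w)*5/4 = -(25 + 5*w)/4 = -25/4 - 5*w/4)
k(A(1))*(-1919) = (-25/4 - 5/4*1)*(-1919) = (-25/4 - 5/4)*(-1919) = -15/2*(-1919) = 28785/2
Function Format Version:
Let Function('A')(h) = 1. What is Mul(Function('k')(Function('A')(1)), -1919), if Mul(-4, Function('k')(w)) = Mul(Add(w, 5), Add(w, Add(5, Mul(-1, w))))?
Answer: Rational(28785, 2) ≈ 14393.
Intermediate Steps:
Function('k')(w) = Add(Rational(-25, 4), Mul(Rational(-5, 4), w)) (Function('k')(w) = Mul(Rational(-1, 4), Mul(Add(w, 5), Add(w, Add(5, Mul(-1, w))))) = Mul(Rational(-1, 4), Mul(Add(5, w), 5)) = Mul(Rational(-1, 4), Add(25, Mul(5, w))) = Add(Rational(-25, 4), Mul(Rational(-5, 4), w)))
Mul(Function('k')(Function('A')(1)), -1919) = Mul(Add(Rational(-25, 4), Mul(Rational(-5, 4), 1)), -1919) = Mul(Add(Rational(-25, 4), Rational(-5, 4)), -1919) = Mul(Rational(-15, 2), -1919) = Rational(28785, 2)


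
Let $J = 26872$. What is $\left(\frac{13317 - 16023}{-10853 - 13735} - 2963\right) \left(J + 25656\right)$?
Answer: $- \frac{318895465672}{2049} \approx -1.5563 \cdot 10^{8}$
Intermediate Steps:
$\left(\frac{13317 - 16023}{-10853 - 13735} - 2963\right) \left(J + 25656\right) = \left(\frac{13317 - 16023}{-10853 - 13735} - 2963\right) \left(26872 + 25656\right) = \left(- \frac{2706}{-24588} - 2963\right) 52528 = \left(\left(-2706\right) \left(- \frac{1}{24588}\right) - 2963\right) 52528 = \left(\frac{451}{4098} - 2963\right) 52528 = \left(- \frac{12141923}{4098}\right) 52528 = - \frac{318895465672}{2049}$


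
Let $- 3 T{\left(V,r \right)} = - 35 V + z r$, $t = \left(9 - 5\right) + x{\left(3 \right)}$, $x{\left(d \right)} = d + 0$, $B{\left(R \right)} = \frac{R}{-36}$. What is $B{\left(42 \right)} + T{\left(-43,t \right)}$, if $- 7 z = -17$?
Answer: $- \frac{1017}{2} \approx -508.5$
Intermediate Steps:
$z = \frac{17}{7}$ ($z = \left(- \frac{1}{7}\right) \left(-17\right) = \frac{17}{7} \approx 2.4286$)
$B{\left(R \right)} = - \frac{R}{36}$ ($B{\left(R \right)} = R \left(- \frac{1}{36}\right) = - \frac{R}{36}$)
$x{\left(d \right)} = d$
$t = 7$ ($t = \left(9 - 5\right) + 3 = 4 + 3 = 7$)
$T{\left(V,r \right)} = - \frac{17 r}{21} + \frac{35 V}{3}$ ($T{\left(V,r \right)} = - \frac{- 35 V + \frac{17 r}{7}}{3} = - \frac{17 r}{21} + \frac{35 V}{3}$)
$B{\left(42 \right)} + T{\left(-43,t \right)} = \left(- \frac{1}{36}\right) 42 + \left(\left(- \frac{17}{21}\right) 7 + \frac{35}{3} \left(-43\right)\right) = - \frac{7}{6} - \frac{1522}{3} = - \frac{1017}{2}$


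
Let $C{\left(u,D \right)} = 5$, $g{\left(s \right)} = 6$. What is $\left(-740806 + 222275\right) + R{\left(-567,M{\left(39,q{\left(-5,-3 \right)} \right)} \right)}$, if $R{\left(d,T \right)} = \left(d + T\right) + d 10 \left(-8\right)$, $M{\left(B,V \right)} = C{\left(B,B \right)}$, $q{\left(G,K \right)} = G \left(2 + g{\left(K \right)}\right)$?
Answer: $-473733$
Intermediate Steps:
$q{\left(G,K \right)} = 8 G$ ($q{\left(G,K \right)} = G \left(2 + 6\right) = G 8 = 8 G$)
$M{\left(B,V \right)} = 5$
$R{\left(d,T \right)} = T - 79 d$ ($R{\left(d,T \right)} = \left(T + d\right) + 10 d \left(-8\right) = \left(T + d\right) - 80 d = T - 79 d$)
$\left(-740806 + 222275\right) + R{\left(-567,M{\left(39,q{\left(-5,-3 \right)} \right)} \right)} = \left(-740806 + 222275\right) + \left(5 - -44793\right) = -518531 + \left(5 + 44793\right) = -518531 + 44798 = -473733$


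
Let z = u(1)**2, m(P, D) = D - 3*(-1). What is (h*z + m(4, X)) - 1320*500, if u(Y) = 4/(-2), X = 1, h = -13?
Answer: -660048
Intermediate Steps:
u(Y) = -2 (u(Y) = 4*(-1/2) = -2)
m(P, D) = 3 + D (m(P, D) = D + 3 = 3 + D)
z = 4 (z = (-2)**2 = 4)
(h*z + m(4, X)) - 1320*500 = (-13*4 + (3 + 1)) - 1320*500 = (-52 + 4) - 660000 = -48 - 660000 = -660048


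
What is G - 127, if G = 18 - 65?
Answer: -174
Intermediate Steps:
G = -47
G - 127 = -47 - 127 = -174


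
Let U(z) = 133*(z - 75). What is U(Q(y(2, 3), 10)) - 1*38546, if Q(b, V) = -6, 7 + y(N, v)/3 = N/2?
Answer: -49319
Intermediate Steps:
y(N, v) = -21 + 3*N/2 (y(N, v) = -21 + 3*(N/2) = -21 + 3*N/2)
U(z) = -9975 + 133*z (U(z) = 133*(-75 + z) = -9975 + 133*z)
U(Q(y(2, 3), 10)) - 1*38546 = (-9975 + 133*(-6)) - 1*38546 = (-9975 - 798) - 38546 = -10773 - 38546 = -49319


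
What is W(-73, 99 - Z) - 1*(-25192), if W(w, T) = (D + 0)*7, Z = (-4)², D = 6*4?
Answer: 25360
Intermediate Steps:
D = 24
Z = 16
W(w, T) = 168 (W(w, T) = (24 + 0)*7 = 24*7 = 168)
W(-73, 99 - Z) - 1*(-25192) = 168 - 1*(-25192) = 168 + 25192 = 25360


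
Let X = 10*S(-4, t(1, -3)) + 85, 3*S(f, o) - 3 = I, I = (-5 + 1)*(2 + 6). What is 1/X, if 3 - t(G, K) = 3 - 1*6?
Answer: -3/35 ≈ -0.085714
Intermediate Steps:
I = -32 (I = -4*8 = -32)
t(G, K) = 6 (t(G, K) = 3 - (3 - 1*6) = 3 - (3 - 6) = 3 - 1*(-3) = 3 + 3 = 6)
S(f, o) = -29/3 (S(f, o) = 1 + (⅓)*(-32) = 1 - 32/3 = -29/3)
X = -35/3 (X = 10*(-29/3) + 85 = -290/3 + 85 = -35/3 ≈ -11.667)
1/X = 1/(-35/3) = -3/35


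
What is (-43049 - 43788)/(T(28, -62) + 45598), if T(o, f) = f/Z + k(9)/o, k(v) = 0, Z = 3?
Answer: -260511/136732 ≈ -1.9053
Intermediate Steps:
T(o, f) = f/3 (T(o, f) = f/3 + 0/o = f*(⅓) + 0 = f/3 + 0 = f/3)
(-43049 - 43788)/(T(28, -62) + 45598) = (-43049 - 43788)/((⅓)*(-62) + 45598) = -86837/(-62/3 + 45598) = -86837/136732/3 = -86837*3/136732 = -260511/136732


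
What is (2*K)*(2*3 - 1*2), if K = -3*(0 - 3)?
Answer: 72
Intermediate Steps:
K = 9 (K = -3*(-3) = 9)
(2*K)*(2*3 - 1*2) = (2*9)*(2*3 - 1*2) = 18*(6 - 2) = 18*4 = 72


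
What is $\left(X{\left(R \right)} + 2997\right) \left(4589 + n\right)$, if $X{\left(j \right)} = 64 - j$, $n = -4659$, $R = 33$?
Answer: $-211960$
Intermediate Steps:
$\left(X{\left(R \right)} + 2997\right) \left(4589 + n\right) = \left(\left(64 - 33\right) + 2997\right) \left(4589 - 4659\right) = \left(\left(64 - 33\right) + 2997\right) \left(-70\right) = \left(31 + 2997\right) \left(-70\right) = 3028 \left(-70\right) = -211960$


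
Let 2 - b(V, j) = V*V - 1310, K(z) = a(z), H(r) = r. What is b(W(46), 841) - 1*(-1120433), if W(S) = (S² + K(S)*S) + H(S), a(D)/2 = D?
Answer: -39761491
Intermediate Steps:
a(D) = 2*D
K(z) = 2*z
W(S) = S + 3*S² (W(S) = (S² + (2*S)*S) + S = (S² + 2*S²) + S = 3*S² + S = S + 3*S²)
b(V, j) = 1312 - V² (b(V, j) = 2 - (V*V - 1310) = 2 - (V² - 1310) = 2 - (-1310 + V²) = 2 + (1310 - V²) = 1312 - V²)
b(W(46), 841) - 1*(-1120433) = (1312 - (46*(1 + 3*46))²) - 1*(-1120433) = (1312 - (46*(1 + 138))²) + 1120433 = (1312 - (46*139)²) + 1120433 = (1312 - 1*6394²) + 1120433 = (1312 - 1*40883236) + 1120433 = (1312 - 40883236) + 1120433 = -40881924 + 1120433 = -39761491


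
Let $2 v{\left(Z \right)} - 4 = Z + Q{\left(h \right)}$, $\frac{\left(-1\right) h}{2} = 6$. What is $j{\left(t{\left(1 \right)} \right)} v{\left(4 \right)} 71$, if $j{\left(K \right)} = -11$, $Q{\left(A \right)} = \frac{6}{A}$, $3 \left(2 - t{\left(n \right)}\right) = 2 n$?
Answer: $- \frac{11715}{4} \approx -2928.8$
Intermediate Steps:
$h = -12$ ($h = \left(-2\right) 6 = -12$)
$t{\left(n \right)} = 2 - \frac{2 n}{3}$
$v{\left(Z \right)} = \frac{7}{4} + \frac{Z}{2}$ ($v{\left(Z \right)} = 2 + \frac{Z + \frac{6}{-12}}{2} = 2 + \frac{Z + 6 \left(- \frac{1}{12}\right)}{2} = 2 + \frac{Z - \frac{1}{2}}{2} = 2 + \frac{- \frac{1}{2} + Z}{2} = 2 + \left(- \frac{1}{4} + \frac{Z}{2}\right) = \frac{7}{4} + \frac{Z}{2}$)
$j{\left(t{\left(1 \right)} \right)} v{\left(4 \right)} 71 = - 11 \left(\frac{7}{4} + \frac{1}{2} \cdot 4\right) 71 = - 11 \left(\frac{7}{4} + 2\right) 71 = \left(-11\right) \frac{15}{4} \cdot 71 = \left(- \frac{165}{4}\right) 71 = - \frac{11715}{4}$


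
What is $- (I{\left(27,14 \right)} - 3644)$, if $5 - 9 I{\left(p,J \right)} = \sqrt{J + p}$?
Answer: $\frac{32791}{9} + \frac{\sqrt{41}}{9} \approx 3644.2$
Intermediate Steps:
$I{\left(p,J \right)} = \frac{5}{9} - \frac{\sqrt{J + p}}{9}$
$- (I{\left(27,14 \right)} - 3644) = - (\left(\frac{5}{9} - \frac{\sqrt{14 + 27}}{9}\right) - 3644) = - (\left(\frac{5}{9} - \frac{\sqrt{41}}{9}\right) - 3644) = - (- \frac{32791}{9} - \frac{\sqrt{41}}{9}) = \frac{32791}{9} + \frac{\sqrt{41}}{9}$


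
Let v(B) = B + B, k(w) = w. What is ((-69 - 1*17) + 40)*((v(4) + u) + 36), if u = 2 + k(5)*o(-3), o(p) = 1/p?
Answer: -6118/3 ≈ -2039.3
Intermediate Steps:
u = 1/3 (u = 2 + 5/(-3) = 2 + 5*(-1/3) = 2 - 5/3 = 1/3 ≈ 0.33333)
v(B) = 2*B
((-69 - 1*17) + 40)*((v(4) + u) + 36) = ((-69 - 1*17) + 40)*((2*4 + 1/3) + 36) = ((-69 - 17) + 40)*((8 + 1/3) + 36) = (-86 + 40)*(25/3 + 36) = -46*133/3 = -6118/3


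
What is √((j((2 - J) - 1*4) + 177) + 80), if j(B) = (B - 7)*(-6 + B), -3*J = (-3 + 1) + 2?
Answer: √329 ≈ 18.138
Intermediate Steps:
J = 0 (J = -((-3 + 1) + 2)/3 = -(-2 + 2)/3 = -⅓*0 = 0)
j(B) = (-7 + B)*(-6 + B)
√((j((2 - J) - 1*4) + 177) + 80) = √(((42 + ((2 - 1*0) - 1*4)² - 13*((2 - 1*0) - 1*4)) + 177) + 80) = √(((42 + ((2 + 0) - 4)² - 13*((2 + 0) - 4)) + 177) + 80) = √(((42 + (2 - 4)² - 13*(2 - 4)) + 177) + 80) = √(((42 + (-2)² - 13*(-2)) + 177) + 80) = √(((42 + 4 + 26) + 177) + 80) = √((72 + 177) + 80) = √(249 + 80) = √329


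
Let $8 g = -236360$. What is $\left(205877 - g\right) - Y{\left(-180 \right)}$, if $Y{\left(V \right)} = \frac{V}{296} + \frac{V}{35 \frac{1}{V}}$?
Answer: $\frac{121469391}{518} \approx 2.345 \cdot 10^{5}$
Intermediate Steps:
$g = -29545$ ($g = \frac{1}{8} \left(-236360\right) = -29545$)
$Y{\left(V \right)} = \frac{V^{2}}{35} + \frac{V}{296}$ ($Y{\left(V \right)} = V \frac{1}{296} + V \frac{V}{35} = \frac{V}{296} + \frac{V^{2}}{35} = \frac{V^{2}}{35} + \frac{V}{296}$)
$\left(205877 - g\right) - Y{\left(-180 \right)} = \left(205877 - -29545\right) - \frac{1}{10360} \left(-180\right) \left(35 + 296 \left(-180\right)\right) = \left(205877 + 29545\right) - \frac{1}{10360} \left(-180\right) \left(35 - 53280\right) = 235422 - \frac{1}{10360} \left(-180\right) \left(-53245\right) = 235422 - \frac{479205}{518} = \frac{121469391}{518}$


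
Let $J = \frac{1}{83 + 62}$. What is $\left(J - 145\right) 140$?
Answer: $- \frac{588672}{29} \approx -20299.0$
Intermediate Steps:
$J = \frac{1}{145} \approx 0.0068966$
$\left(J - 145\right) 140 = \left(\frac{1}{145} - 145\right) 140 = \left(- \frac{21024}{145}\right) 140 = - \frac{588672}{29}$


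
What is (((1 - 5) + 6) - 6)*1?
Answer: -4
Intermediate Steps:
(((1 - 5) + 6) - 6)*1 = ((-4 + 6) - 6)*1 = (2 - 6)*1 = -4*1 = -4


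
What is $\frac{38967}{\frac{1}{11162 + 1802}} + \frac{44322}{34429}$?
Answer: $\frac{17392435588974}{34429} \approx 5.0517 \cdot 10^{8}$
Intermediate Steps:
$\frac{38967}{\frac{1}{11162 + 1802}} + \frac{44322}{34429} = \frac{38967}{\frac{1}{12964}} + 44322 \cdot \frac{1}{34429} = 38967 \frac{1}{\frac{1}{12964}} + \frac{44322}{34429} = 38967 \cdot 12964 + \frac{44322}{34429} = 505168188 + \frac{44322}{34429} = \frac{17392435588974}{34429}$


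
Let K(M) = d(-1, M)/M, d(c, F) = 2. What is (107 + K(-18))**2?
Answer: 925444/81 ≈ 11425.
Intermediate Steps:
K(M) = 2/M
(107 + K(-18))**2 = (107 + 2/(-18))**2 = (107 + 2*(-1/18))**2 = (107 - 1/9)**2 = (962/9)**2 = 925444/81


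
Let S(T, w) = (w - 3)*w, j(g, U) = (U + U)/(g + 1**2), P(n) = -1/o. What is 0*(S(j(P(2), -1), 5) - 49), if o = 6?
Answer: 0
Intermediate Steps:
P(n) = -1/6
j(g, U) = 2*U/(1 + g) (j(g, U) = (2*U)/(g + 1) = (2*U)/(1 + g) = 2*U/(1 + g))
S(T, w) = w*(-3 + w) (S(T, w) = (-3 + w)*w = w*(-3 + w))
0*(S(j(P(2), -1), 5) - 49) = 0*(5*(-3 + 5) - 49) = 0*(5*2 - 49) = 0*(10 - 49) = 0*(-39) = 0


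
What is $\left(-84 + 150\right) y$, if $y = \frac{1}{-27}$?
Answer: $- \frac{22}{9} \approx -2.4444$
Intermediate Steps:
$y = - \frac{1}{27} \approx -0.037037$
$\left(-84 + 150\right) y = \left(-84 + 150\right) \left(- \frac{1}{27}\right) = 66 \left(- \frac{1}{27}\right) = - \frac{22}{9}$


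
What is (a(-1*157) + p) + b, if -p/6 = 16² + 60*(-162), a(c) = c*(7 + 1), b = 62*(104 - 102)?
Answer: 55652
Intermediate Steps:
b = 124 (b = 62*2 = 124)
a(c) = 8*c (a(c) = c*8 = 8*c)
p = 56784 (p = -6*(16² + 60*(-162)) = -6*(256 - 9720) = -6*(-9464) = 56784)
(a(-1*157) + p) + b = (8*(-1*157) + 56784) + 124 = (8*(-157) + 56784) + 124 = (-1256 + 56784) + 124 = 55528 + 124 = 55652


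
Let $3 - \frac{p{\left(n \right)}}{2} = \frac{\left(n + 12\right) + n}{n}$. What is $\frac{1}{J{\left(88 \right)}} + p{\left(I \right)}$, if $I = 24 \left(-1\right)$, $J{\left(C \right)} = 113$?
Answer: $\frac{340}{113} \approx 3.0089$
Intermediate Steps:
$I = -24$
$p{\left(n \right)} = 6 - \frac{2 \left(12 + 2 n\right)}{n}$ ($p{\left(n \right)} = 6 - 2 \frac{\left(n + 12\right) + n}{n} = 6 - 2 \frac{\left(12 + n\right) + n}{n} = 6 - 2 \frac{12 + 2 n}{n} = 6 - \frac{2 \left(12 + 2 n\right)}{n}$)
$\frac{1}{J{\left(88 \right)}} + p{\left(I \right)} = \frac{1}{113} + \left(2 - \frac{24}{-24}\right) = \frac{1}{113} + \left(2 - -1\right) = \frac{1}{113} + \left(2 + 1\right) = \frac{1}{113} + 3 = \frac{340}{113}$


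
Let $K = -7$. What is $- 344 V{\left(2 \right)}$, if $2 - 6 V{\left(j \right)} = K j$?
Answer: $- \frac{2752}{3} \approx -917.33$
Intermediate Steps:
$V{\left(j \right)} = \frac{1}{3} + \frac{7 j}{6}$ ($V{\left(j \right)} = \frac{1}{3} - \frac{\left(-7\right) j}{6} = \frac{1}{3} + \frac{7 j}{6}$)
$- 344 V{\left(2 \right)} = - 344 \left(\frac{1}{3} + \frac{7}{6} \cdot 2\right) = - 344 \left(\frac{1}{3} + \frac{7}{3}\right) = \left(-344\right) \frac{8}{3} = - \frac{2752}{3}$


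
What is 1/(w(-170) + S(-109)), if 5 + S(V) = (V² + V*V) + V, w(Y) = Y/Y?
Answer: 1/23649 ≈ 4.2285e-5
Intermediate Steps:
w(Y) = 1
S(V) = -5 + V + 2*V² (S(V) = -5 + ((V² + V*V) + V) = -5 + ((V² + V²) + V) = -5 + (2*V² + V) = -5 + (V + 2*V²) = -5 + V + 2*V²)
1/(w(-170) + S(-109)) = 1/(1 + (-5 - 109 + 2*(-109)²)) = 1/(1 + (-5 - 109 + 2*11881)) = 1/(1 + (-5 - 109 + 23762)) = 1/(1 + 23648) = 1/23649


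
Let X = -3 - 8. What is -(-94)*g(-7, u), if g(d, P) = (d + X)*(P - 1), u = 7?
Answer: -10152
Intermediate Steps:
X = -11
g(d, P) = (-1 + P)*(-11 + d) (g(d, P) = (d - 11)*(P - 1) = (-11 + d)*(-1 + P) = (-1 + P)*(-11 + d))
-(-94)*g(-7, u) = -(-94)*(11 - 1*(-7) - 11*7 + 7*(-7)) = -(-94)*(11 + 7 - 77 - 49) = -(-94)*(-108) = -1*10152 = -10152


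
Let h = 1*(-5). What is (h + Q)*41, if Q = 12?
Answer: 287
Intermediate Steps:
h = -5
(h + Q)*41 = (-5 + 12)*41 = 7*41 = 287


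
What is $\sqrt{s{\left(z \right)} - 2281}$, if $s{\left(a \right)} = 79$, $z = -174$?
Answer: $i \sqrt{2202} \approx 46.925 i$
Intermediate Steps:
$\sqrt{s{\left(z \right)} - 2281} = \sqrt{79 - 2281} = \sqrt{-2202} = i \sqrt{2202}$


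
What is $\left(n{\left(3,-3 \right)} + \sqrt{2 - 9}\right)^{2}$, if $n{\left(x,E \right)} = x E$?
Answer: $\left(9 - i \sqrt{7}\right)^{2} \approx 74.0 - 47.624 i$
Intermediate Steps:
$n{\left(x,E \right)} = E x$
$\left(n{\left(3,-3 \right)} + \sqrt{2 - 9}\right)^{2} = \left(\left(-3\right) 3 + \sqrt{2 - 9}\right)^{2} = \left(-9 + \sqrt{-7}\right)^{2} = \left(-9 + i \sqrt{7}\right)^{2}$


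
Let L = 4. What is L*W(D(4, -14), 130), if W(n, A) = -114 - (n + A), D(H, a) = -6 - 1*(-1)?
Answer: -956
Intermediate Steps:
D(H, a) = -5 (D(H, a) = -6 + 1 = -5)
W(n, A) = -114 - A - n (W(n, A) = -114 - (A + n) = -114 + (-A - n) = -114 - A - n)
L*W(D(4, -14), 130) = 4*(-114 - 1*130 - 1*(-5)) = 4*(-114 - 130 + 5) = 4*(-239) = -956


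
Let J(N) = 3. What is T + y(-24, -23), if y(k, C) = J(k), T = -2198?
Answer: -2195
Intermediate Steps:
y(k, C) = 3
T + y(-24, -23) = -2198 + 3 = -2195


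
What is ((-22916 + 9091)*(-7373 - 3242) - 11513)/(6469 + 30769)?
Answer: 73370431/18619 ≈ 3940.6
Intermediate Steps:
((-22916 + 9091)*(-7373 - 3242) - 11513)/(6469 + 30769) = (-13825*(-10615) - 11513)/37238 = (146752375 - 11513)*(1/37238) = 146740862*(1/37238) = 73370431/18619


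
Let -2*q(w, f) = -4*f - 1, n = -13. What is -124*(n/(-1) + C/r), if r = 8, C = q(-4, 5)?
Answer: -7099/4 ≈ -1774.8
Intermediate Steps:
q(w, f) = ½ + 2*f (q(w, f) = -(-4*f - 1)/2 = -(-1 - 4*f)/2 = ½ + 2*f)
C = 21/2 (C = ½ + 2*5 = ½ + 10 = 21/2 ≈ 10.500)
-124*(n/(-1) + C/r) = -124*(-13/(-1) + (21/2)/8) = -124*(-13*(-1) + (21/2)*(⅛)) = -124*(13 + 21/16) = -124*229/16 = -7099/4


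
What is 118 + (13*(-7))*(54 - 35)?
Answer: -1611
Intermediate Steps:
118 + (13*(-7))*(54 - 35) = 118 - 91*19 = 118 - 1729 = -1611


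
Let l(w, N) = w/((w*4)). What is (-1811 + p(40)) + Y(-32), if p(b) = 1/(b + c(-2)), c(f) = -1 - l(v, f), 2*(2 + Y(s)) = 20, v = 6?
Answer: -279461/155 ≈ -1803.0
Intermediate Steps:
Y(s) = 8 (Y(s) = -2 + (½)*20 = -2 + 10 = 8)
l(w, N) = ¼ (l(w, N) = w/((4*w)) = w*(1/(4*w)) = ¼)
c(f) = -5/4 (c(f) = -1 - 1*¼ = -1 - ¼ = -5/4)
p(b) = 1/(-5/4 + b) (p(b) = 1/(b - 5/4) = 1/(-5/4 + b))
(-1811 + p(40)) + Y(-32) = (-1811 + 4/(-5 + 4*40)) + 8 = (-1811 + 4/(-5 + 160)) + 8 = (-1811 + 4/155) + 8 = -280701/155 + 8 = -279461/155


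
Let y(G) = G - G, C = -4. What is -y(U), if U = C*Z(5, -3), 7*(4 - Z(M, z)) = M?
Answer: 0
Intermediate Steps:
Z(M, z) = 4 - M/7
U = -92/7 (U = -4*(4 - 1/7*5) = -4*(4 - 5/7) = -4*23/7 = -92/7 ≈ -13.143)
y(G) = 0
-y(U) = -1*0 = 0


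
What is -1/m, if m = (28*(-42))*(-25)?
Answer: -1/29400 ≈ -3.4014e-5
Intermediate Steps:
m = 29400 (m = -1176*(-25) = 29400)
-1/m = -1/29400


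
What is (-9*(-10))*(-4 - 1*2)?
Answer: -540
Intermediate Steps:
(-9*(-10))*(-4 - 1*2) = 90*(-4 - 2) = 90*(-6) = -540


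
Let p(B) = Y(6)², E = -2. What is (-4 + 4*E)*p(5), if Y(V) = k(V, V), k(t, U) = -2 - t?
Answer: -768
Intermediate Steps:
Y(V) = -2 - V
p(B) = 64 (p(B) = (-2 - 1*6)² = (-2 - 6)² = (-8)² = 64)
(-4 + 4*E)*p(5) = (-4 + 4*(-2))*64 = (-4 - 8)*64 = -12*64 = -768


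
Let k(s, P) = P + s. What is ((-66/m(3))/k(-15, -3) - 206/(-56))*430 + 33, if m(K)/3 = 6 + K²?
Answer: 623633/378 ≈ 1649.8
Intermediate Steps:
m(K) = 18 + 3*K² (m(K) = 3*(6 + K²) = 18 + 3*K²)
((-66/m(3))/k(-15, -3) - 206/(-56))*430 + 33 = ((-66/(18 + 3*3²))/(-3 - 15) - 206/(-56))*430 + 33 = (-66/(18 + 3*9)/(-18) - 206*(-1/56))*430 + 33 = (-66/(18 + 27)*(-1/18) + 103/28)*430 + 33 = (-66/45*(-1/18) + 103/28)*430 + 33 = (-66*1/45*(-1/18) + 103/28)*430 + 33 = (-22/15*(-1/18) + 103/28)*430 + 33 = (11/135 + 103/28)*430 + 33 = (14213/3780)*430 + 33 = 611159/378 + 33 = 623633/378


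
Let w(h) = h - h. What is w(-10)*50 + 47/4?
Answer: 47/4 ≈ 11.750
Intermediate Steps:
w(h) = 0
w(-10)*50 + 47/4 = 0*50 + 47/4 = 0 + 47*(1/4) = 0 + 47/4 = 47/4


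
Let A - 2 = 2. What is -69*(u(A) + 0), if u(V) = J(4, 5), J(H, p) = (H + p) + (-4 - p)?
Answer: 0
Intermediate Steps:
A = 4 (A = 2 + 2 = 4)
J(H, p) = -4 + H
u(V) = 0 (u(V) = -4 + 4 = 0)
-69*(u(A) + 0) = -69*(0 + 0) = -69*0 = -23*0 = 0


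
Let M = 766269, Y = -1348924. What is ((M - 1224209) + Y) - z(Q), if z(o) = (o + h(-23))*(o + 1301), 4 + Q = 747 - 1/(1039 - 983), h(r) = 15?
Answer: -10524936465/3136 ≈ -3.3562e+6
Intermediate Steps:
Q = 41607/56 (Q = -4 + (747 - 1/(1039 - 983)) = -4 + (747 - 1/56) = -4 + 41831/56 = 41607/56 ≈ 742.98)
z(o) = (15 + o)*(1301 + o) (z(o) = (o + 15)*(o + 1301) = (15 + o)*(1301 + o))
((M - 1224209) + Y) - z(Q) = ((766269 - 1224209) - 1348924) - (19515 + (41607/56)² + 1316*(41607/56)) = (-457940 - 1348924) - (19515 + 1731142449/3136 + 1955529/2) = -1806864 - 1*4858610961/3136 = -1806864 - 4858610961/3136 = -10524936465/3136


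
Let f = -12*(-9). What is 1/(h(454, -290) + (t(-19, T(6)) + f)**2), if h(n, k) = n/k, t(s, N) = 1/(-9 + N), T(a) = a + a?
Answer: 1305/15313582 ≈ 8.5218e-5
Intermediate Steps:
T(a) = 2*a
f = 108
1/(h(454, -290) + (t(-19, T(6)) + f)**2) = 1/(454/(-290) + (1/(-9 + 2*6) + 108)**2) = 1/(454*(-1/290) + (1/(-9 + 12) + 108)**2) = 1/(-227/145 + (1/3 + 108)**2) = 1/(-227/145 + (325/3)**2) = 1/(-227/145 + 105625/9) = 1/(15313582/1305) = 1305/15313582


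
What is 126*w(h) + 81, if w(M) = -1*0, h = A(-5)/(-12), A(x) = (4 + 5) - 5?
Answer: 81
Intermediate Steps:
A(x) = 4 (A(x) = 9 - 5 = 4)
h = -1/3 (h = 4/(-12) = 4*(-1/12) = -1/3 ≈ -0.33333)
w(M) = 0
126*w(h) + 81 = 126*0 + 81 = 0 + 81 = 81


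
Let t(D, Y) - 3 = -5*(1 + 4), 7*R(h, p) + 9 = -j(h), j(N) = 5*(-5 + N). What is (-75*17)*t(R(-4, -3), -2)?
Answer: 28050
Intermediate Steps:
j(N) = -25 + 5*N
R(h, p) = 16/7 - 5*h/7 (R(h, p) = -9/7 + (-(-25 + 5*h))/7 = -9/7 + (25 - 5*h)/7 = -9/7 + (25/7 - 5*h/7) = 16/7 - 5*h/7)
t(D, Y) = -22 (t(D, Y) = 3 - 5*(1 + 4) = 3 - 5*5 = 3 - 25 = -22)
(-75*17)*t(R(-4, -3), -2) = -75*17*(-22) = -1275*(-22) = 28050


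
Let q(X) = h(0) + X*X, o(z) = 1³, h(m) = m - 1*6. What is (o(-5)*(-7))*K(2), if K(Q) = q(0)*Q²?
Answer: 168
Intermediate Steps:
h(m) = -6 + m (h(m) = m - 6 = -6 + m)
o(z) = 1
q(X) = -6 + X² (q(X) = (-6 + 0) + X*X = -6 + X²)
K(Q) = -6*Q² (K(Q) = (-6 + 0²)*Q² = (-6 + 0)*Q² = -6*Q²)
(o(-5)*(-7))*K(2) = (1*(-7))*(-6*2²) = -(-42)*4 = -7*(-24) = 168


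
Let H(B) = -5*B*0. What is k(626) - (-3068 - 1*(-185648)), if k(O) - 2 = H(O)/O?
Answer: -182578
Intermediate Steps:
H(B) = 0
k(O) = 2 (k(O) = 2 + 0/O = 2 + 0 = 2)
k(626) - (-3068 - 1*(-185648)) = 2 - (-3068 - 1*(-185648)) = 2 - (-3068 + 185648) = 2 - 1*182580 = 2 - 182580 = -182578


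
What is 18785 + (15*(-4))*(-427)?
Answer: 44405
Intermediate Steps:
18785 + (15*(-4))*(-427) = 18785 - 60*(-427) = 18785 + 25620 = 44405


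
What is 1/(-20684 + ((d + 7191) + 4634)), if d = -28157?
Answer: -1/37016 ≈ -2.7015e-5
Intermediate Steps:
1/(-20684 + ((d + 7191) + 4634)) = 1/(-20684 + ((-28157 + 7191) + 4634)) = 1/(-20684 + (-20966 + 4634)) = 1/(-20684 - 16332) = 1/(-37016) = -1/37016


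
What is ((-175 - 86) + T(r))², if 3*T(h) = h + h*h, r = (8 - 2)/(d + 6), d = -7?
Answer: 63001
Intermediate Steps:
r = -6 (r = (8 - 2)/(-7 + 6) = 6/(-1) = 6*(-1) = -6)
T(h) = h/3 + h²/3 (T(h) = (h + h*h)/3 = (h + h²)/3 = h/3 + h²/3)
((-175 - 86) + T(r))² = ((-175 - 86) + (⅓)*(-6)*(1 - 6))² = (-261 + (⅓)*(-6)*(-5))² = (-261 + 10)² = (-251)² = 63001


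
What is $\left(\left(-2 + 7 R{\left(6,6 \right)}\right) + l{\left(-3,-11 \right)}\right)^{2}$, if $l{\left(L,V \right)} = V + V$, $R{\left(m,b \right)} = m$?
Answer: $324$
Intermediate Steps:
$l{\left(L,V \right)} = 2 V$
$\left(\left(-2 + 7 R{\left(6,6 \right)}\right) + l{\left(-3,-11 \right)}\right)^{2} = \left(\left(-2 + 7 \cdot 6\right) + 2 \left(-11\right)\right)^{2} = \left(\left(-2 + 42\right) - 22\right)^{2} = \left(40 - 22\right)^{2} = 18^{2} = 324$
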